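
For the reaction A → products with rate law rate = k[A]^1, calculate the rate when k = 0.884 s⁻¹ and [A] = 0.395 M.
0.3492 M/s

rate = k·[A]^1 = 0.884·(0.395)^1 = 0.884·0.395 = 0.3492 M/s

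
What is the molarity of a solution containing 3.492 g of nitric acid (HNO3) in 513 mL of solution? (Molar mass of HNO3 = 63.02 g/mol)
Moles of HNO3 = 3.492 g ÷ 63.02 g/mol = 0.055411 mol
Volume = 513 mL = 0.513 L
Molarity = 0.055411 mol ÷ 0.513 L = 0.108 M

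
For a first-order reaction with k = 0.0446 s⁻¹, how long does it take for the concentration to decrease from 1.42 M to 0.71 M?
15.54 s

From ln[A] = ln[A]₀ - k·t: t = ln([A]₀/[A])/k = ln(1.42/0.71)/0.0446 = ln(2.0000)/0.0446 = 0.6931/0.0446 = 15.54 s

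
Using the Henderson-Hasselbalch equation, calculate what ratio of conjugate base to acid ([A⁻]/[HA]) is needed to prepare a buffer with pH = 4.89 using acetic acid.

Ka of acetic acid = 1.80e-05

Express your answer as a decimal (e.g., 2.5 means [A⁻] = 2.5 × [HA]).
[A⁻]/[HA] = 1.397

pKa = −log(1.80e-05) = 4.7447. pH = pKa + log([A⁻]/[HA]). 4.89 = 4.7447 + log(ratio). log(ratio) = 4.89 − 4.7447 = 0.1453. ratio = 10^(0.1453) = 1.397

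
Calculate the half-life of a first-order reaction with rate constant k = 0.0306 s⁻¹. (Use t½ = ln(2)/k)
22.65 s

t½ = ln(2)/k = 0.6931/0.0306 = 22.65 s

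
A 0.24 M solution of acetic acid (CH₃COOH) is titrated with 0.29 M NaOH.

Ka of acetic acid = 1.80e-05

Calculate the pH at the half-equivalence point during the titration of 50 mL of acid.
pH = pKa = 4.74

At the half-equivalence point, [HA] = [A⁻], so by Henderson–Hasselbalch pH = pKa + log(1) = pKa.
pKa = −log(1.80e-05) = 4.74.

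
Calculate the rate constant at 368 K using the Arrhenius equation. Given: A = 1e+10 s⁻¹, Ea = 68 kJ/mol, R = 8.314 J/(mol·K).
2.23e+00 s⁻¹

k = A·exp(-Ea/(R·T)) = 1e+10·exp(-68000/(8.314·368)) = 1e+10·exp(-22.2255) = 1e+10·2.2264e-10 = 2.23e+00 s⁻¹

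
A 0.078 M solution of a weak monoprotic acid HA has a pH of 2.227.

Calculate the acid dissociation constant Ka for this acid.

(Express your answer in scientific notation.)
K_a = 4.88e-04

[H⁺] = 10^(−pH) = 10^(−2.227) = 5.929e-03 M. For HA ⇌ H⁺ + A⁻, Ka = x²/(C − x) = (5.929e-03)²/(0.078 − 5.929e-03) = 4.88e-04.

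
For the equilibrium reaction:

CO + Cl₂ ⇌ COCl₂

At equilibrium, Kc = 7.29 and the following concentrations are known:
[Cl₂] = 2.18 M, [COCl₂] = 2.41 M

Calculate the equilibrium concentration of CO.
[CO] = 0.1516 M

Kc = ([COCl₂]) / ([CO] × [Cl₂]) = 7.29
[CO]^1 = (product terms)/(Kc · other reactant terms) = 2.41 / (7.29 · 2.18) = 0.15165
[CO] = 0.1516 M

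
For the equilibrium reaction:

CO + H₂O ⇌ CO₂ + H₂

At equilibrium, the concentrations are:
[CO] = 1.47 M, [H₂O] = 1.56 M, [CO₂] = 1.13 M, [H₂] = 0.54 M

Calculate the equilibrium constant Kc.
K_c = 0.2661

Kc = ([CO₂] × [H₂]) / ([CO] × [H₂O])
   = ((1.13)·(0.54)) / ((1.47)·(1.56))
   = 0.6102 / 2.2932 = 0.2661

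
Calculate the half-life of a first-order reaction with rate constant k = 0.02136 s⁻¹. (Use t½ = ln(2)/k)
32.45 s

t½ = ln(2)/k = 0.6931/0.02136 = 32.45 s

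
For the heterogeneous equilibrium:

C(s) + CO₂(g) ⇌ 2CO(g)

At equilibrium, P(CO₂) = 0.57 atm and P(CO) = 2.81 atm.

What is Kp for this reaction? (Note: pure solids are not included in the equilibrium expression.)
K_p = 13.853

Solid C is excluded.
Kp = P(CO)²/P(CO₂) = (2.81)²/0.57 = 7.896/0.57 = 13.853.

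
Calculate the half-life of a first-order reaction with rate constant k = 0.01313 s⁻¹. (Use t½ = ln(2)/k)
52.79 s

t½ = ln(2)/k = 0.6931/0.01313 = 52.79 s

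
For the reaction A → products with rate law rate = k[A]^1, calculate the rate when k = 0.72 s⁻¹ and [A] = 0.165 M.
0.1188 M/s

rate = k·[A]^1 = 0.72·(0.165)^1 = 0.72·0.165 = 0.1188 M/s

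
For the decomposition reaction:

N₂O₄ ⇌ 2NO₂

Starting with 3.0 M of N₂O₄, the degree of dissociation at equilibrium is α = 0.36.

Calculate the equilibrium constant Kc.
K_c = 2.4300

x = α·[A]₀ = 0.36 × 3.0 = 1.08 M dissociated.
At eq: [N₂O₄] = 3.0 − 1.08 = 1.92 M; [NO₂] = 2x = 2.16 M.
Kc = [NO₂]²/[N₂O₄] = (2.16)²/1.92 = 2.43.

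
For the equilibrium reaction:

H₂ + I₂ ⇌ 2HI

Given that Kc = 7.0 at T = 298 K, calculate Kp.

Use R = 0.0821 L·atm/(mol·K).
K_p = 7.0000

Δn = (moles gaseous products) − (moles gaseous reactants) = 0
T = 298 K; RT = 0.0821 × 298 = 24.4658
Kp = Kc·(RT)^Δn = 7.0 × (24.4658)^0 = 7.0 × 1 = 7.0000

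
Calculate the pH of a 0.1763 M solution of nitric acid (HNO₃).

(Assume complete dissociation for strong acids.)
pH = 0.75

[H⁺] = 0.1763 M for strong acid. pH = -log[H⁺] = -log(0.1763)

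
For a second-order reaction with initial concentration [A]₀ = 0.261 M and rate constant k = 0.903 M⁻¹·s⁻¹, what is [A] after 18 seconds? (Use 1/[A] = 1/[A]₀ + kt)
0.0498 M

1/[A] = 1/[A]₀ + k·t = 1/0.261 + (0.903)·(18) = 3.8314 + 16.2540 = 20.0854
[A] = 1/20.0854 = 0.0498 M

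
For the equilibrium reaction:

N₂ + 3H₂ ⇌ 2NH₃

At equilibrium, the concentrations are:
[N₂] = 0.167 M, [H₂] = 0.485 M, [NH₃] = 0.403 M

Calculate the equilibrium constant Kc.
K_c = 8.5245

Kc = ([NH₃]^2) / ([N₂] × [H₂]^3)
   = ((0.403)^2) / ((0.167)·(0.485)^3)
   = 0.16241 / 0.019052 = 8.5245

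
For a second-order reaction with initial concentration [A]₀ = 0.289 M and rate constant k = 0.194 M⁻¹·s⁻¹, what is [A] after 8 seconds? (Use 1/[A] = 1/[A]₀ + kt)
0.1995 M

1/[A] = 1/[A]₀ + k·t = 1/0.289 + (0.194)·(8) = 3.4602 + 1.5520 = 5.0122
[A] = 1/5.0122 = 0.1995 M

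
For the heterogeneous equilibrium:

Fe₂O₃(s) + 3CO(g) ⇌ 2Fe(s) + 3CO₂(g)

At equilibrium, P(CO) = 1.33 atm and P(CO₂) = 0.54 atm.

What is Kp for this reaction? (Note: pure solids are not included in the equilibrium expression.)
K_p = 0.067

Solids (Fe₂O₃, Fe) are excluded.
Kp = P(CO₂)³/P(CO)³ = (0.54)³/(1.33)³ = 0.1575/2.353 = 0.067.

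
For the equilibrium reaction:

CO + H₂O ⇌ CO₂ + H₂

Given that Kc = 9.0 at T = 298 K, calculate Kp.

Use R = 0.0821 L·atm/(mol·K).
K_p = 9.0000

Δn = (moles gaseous products) − (moles gaseous reactants) = 0
T = 298 K; RT = 0.0821 × 298 = 24.4658
Kp = Kc·(RT)^Δn = 9.0 × (24.4658)^0 = 9.0 × 1 = 9.0000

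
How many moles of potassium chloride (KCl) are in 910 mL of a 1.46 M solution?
Moles = Molarity × Volume (L)
Moles = 1.46 M × 0.91 L = 1.329 mol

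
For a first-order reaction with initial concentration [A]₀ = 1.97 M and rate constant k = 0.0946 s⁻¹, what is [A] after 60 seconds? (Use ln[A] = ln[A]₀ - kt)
0.0068 M

ln[A] = ln[A]₀ - k·t = ln(1.97) - (0.0946)·(60) = 0.6780 - 5.6760 = -4.9980
[A] = e^(-4.9980) = 0.0068 M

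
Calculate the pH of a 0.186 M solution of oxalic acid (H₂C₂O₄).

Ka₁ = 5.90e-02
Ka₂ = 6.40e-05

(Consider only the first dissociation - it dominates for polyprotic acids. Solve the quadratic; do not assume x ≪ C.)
pH = 1.10

x² + Ka₁·x − Ka₁·C = 0 with Ka₁ = 5.90e-02, C = 0.186.
x = (−Ka₁ + √(Ka₁² + 4·Ka₁·C))/2 = 7.9331e-02 M, so pH = 1.10.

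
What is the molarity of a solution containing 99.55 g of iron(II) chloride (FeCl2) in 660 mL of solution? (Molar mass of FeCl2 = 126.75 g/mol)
Moles of FeCl2 = 99.55 g ÷ 126.75 g/mol = 0.785404 mol
Volume = 660 mL = 0.66 L
Molarity = 0.785404 mol ÷ 0.66 L = 1.19 M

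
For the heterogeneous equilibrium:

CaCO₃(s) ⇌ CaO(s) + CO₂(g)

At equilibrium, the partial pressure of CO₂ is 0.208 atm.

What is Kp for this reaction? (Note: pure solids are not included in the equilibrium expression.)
K_p = 0.208

Solids (CaCO₃, CaO) have activity 1 and are excluded.
Kp = P(CO₂) = 0.208.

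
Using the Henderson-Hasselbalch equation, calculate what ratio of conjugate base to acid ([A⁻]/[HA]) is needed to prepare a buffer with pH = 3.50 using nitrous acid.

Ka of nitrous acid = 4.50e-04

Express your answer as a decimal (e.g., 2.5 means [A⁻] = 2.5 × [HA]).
[A⁻]/[HA] = 1.423

pKa = −log(4.50e-04) = 3.3468. pH = pKa + log([A⁻]/[HA]). 3.50 = 3.3468 + log(ratio). log(ratio) = 3.50 − 3.3468 = 0.1532. ratio = 10^(0.1532) = 1.423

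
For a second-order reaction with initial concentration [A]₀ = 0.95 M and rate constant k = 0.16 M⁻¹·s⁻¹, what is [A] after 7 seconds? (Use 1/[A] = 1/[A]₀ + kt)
0.4603 M

1/[A] = 1/[A]₀ + k·t = 1/0.95 + (0.16)·(7) = 1.0526 + 1.1200 = 2.1726
[A] = 1/2.1726 = 0.4603 M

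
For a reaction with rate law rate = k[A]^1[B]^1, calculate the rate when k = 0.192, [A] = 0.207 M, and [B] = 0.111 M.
0.004412 M/s

rate = k·[A]^1·[B]^1 = 0.192·(0.207)^1·(0.111)^1 = 0.192·0.207·0.111 = 0.004412 M/s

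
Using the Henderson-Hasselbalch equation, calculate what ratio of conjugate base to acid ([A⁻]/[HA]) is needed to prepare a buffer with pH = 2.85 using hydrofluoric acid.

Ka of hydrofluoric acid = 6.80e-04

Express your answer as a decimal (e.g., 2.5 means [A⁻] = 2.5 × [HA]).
[A⁻]/[HA] = 0.481

pKa = −log(6.80e-04) = 3.1675. pH = pKa + log([A⁻]/[HA]). 2.85 = 3.1675 + log(ratio). log(ratio) = 2.85 − 3.1675 = -0.3175. ratio = 10^(-0.3175) = 0.481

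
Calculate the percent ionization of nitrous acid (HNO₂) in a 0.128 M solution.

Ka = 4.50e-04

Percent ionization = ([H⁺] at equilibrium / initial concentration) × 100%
Percent ionization = 5.76%

Let x = [H⁺]. Ka = x²/(C - x) ⇒ x² + (4.50e-04)x - (4.50e-04)(0.128) = 0. x = 7.3678e-03. Percent = (7.3678e-03/0.128) × 100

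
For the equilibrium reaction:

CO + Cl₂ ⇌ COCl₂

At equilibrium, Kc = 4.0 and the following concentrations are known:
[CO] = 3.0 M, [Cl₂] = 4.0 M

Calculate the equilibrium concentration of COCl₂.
[COCl₂] = 48.0000 M

Kc = ([COCl₂]) / ([CO] × [Cl₂]) = 4.0
[COCl₂]^1 = Kc · (reactant terms)/(other product terms) = 4.0 · 12 / 1 = 48
[COCl₂] = 48.0000 M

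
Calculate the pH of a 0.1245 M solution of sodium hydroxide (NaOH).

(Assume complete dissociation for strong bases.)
pH = 13.10

[OH⁻] = 0.1245 M for strong base. pOH = -log[OH⁻] = 0.90, pH = 14 - pOH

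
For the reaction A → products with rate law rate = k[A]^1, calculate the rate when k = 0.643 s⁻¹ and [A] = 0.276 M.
0.1775 M/s

rate = k·[A]^1 = 0.643·(0.276)^1 = 0.643·0.276 = 0.1775 M/s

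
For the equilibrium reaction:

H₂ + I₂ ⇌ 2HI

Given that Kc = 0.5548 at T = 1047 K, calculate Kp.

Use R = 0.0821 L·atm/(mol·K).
K_p = 0.5548

Δn = (moles gaseous products) − (moles gaseous reactants) = 0
T = 1047 K; RT = 0.0821 × 1047 = 85.9587
Kp = Kc·(RT)^Δn = 0.5548 × (85.9587)^0 = 0.5548 × 1 = 0.5548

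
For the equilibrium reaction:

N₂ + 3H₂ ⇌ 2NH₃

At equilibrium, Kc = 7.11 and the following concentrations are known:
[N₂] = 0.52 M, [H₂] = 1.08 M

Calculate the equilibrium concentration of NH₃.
[NH₃] = 2.1581 M

Kc = ([NH₃]^2) / ([N₂] × [H₂]^3) = 7.11
[NH₃]^2 = Kc · (reactant terms)/(other product terms) = 7.11 · 0.65505 / 1 = 4.6574
[NH₃] = (4.6574)^(1/2) = 2.1581 M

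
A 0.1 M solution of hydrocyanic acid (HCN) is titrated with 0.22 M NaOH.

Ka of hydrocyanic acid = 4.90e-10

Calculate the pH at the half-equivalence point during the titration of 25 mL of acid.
pH = pKa = 9.31

At the half-equivalence point, [HA] = [A⁻], so by Henderson–Hasselbalch pH = pKa + log(1) = pKa.
pKa = −log(4.90e-10) = 9.31.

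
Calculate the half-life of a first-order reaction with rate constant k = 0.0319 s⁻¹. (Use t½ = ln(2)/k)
21.73 s

t½ = ln(2)/k = 0.6931/0.0319 = 21.73 s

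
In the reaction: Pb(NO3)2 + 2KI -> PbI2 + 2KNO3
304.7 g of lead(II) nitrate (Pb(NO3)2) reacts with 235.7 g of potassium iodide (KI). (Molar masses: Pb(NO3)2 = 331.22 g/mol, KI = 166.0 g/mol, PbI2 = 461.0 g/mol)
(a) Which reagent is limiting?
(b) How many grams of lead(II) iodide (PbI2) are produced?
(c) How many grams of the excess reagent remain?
(a) KI, (b) 327.3 g, (c) 69.55 g

Moles of Pb(NO3)2 = 304.7 g ÷ 331.22 g/mol = 0.919932 mol
Moles of KI = 235.7 g ÷ 166.0 g/mol = 1.41988 mol
Moles ÷ coefficient: Pb(NO3)2: 0.919932/1 = 0.9199, KI: 1.41988/2 = 0.7099
(a) KI has the smaller value, so KI is the limiting reagent.
(b) Moles of PbI2 = 1.41988 mol KI × (1/2) = 0.70994 mol; mass = 0.70994 mol × 461.0 g/mol = 327.3 g
(c) Pb(NO3)2 consumed = 1.41988 × (1/2) = 0.70994 mol; remaining = 0.919932 − 0.70994 = 0.209993 mol; mass = 0.209993 mol × 331.22 g/mol = 69.55 g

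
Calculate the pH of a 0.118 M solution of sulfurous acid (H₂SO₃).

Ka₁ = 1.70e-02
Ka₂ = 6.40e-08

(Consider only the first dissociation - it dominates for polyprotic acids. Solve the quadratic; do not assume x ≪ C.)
pH = 1.43

x² + Ka₁·x − Ka₁·C = 0 with Ka₁ = 1.70e-02, C = 0.118.
x = (−Ka₁ + √(Ka₁² + 4·Ka₁·C))/2 = 3.7088e-02 M, so pH = 1.43.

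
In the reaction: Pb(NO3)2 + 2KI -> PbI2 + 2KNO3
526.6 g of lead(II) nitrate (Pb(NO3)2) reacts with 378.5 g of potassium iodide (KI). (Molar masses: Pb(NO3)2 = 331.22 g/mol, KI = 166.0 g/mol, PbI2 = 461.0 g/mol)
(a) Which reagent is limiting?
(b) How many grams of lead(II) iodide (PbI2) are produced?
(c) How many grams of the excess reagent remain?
(a) KI, (b) 525.6 g, (c) 149 g

Moles of Pb(NO3)2 = 526.6 g ÷ 331.22 g/mol = 1.58988 mol
Moles of KI = 378.5 g ÷ 166.0 g/mol = 2.28012 mol
Moles ÷ coefficient: Pb(NO3)2: 1.58988/1 = 1.59, KI: 2.28012/2 = 1.14
(a) KI has the smaller value, so KI is the limiting reagent.
(b) Moles of PbI2 = 2.28012 mol KI × (1/2) = 1.14006 mol; mass = 1.14006 mol × 461.0 g/mol = 525.6 g
(c) Pb(NO3)2 consumed = 2.28012 × (1/2) = 1.14006 mol; remaining = 1.58988 − 1.14006 = 0.44982 mol; mass = 0.44982 mol × 331.22 g/mol = 149 g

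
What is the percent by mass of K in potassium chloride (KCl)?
Mass of K in formula = 39.1 × 1 = 39.1 g/mol
Molar mass = 74.55 g/mol
% K = (39.1/74.55) × 100% = 52.45%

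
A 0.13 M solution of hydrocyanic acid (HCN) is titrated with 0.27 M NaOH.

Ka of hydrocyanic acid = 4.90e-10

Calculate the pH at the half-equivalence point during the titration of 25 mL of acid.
pH = pKa = 9.31

At the half-equivalence point, [HA] = [A⁻], so by Henderson–Hasselbalch pH = pKa + log(1) = pKa.
pKa = −log(4.90e-10) = 9.31.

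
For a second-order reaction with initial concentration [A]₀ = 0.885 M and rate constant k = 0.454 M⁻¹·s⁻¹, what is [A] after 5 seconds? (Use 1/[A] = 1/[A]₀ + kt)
0.2941 M

1/[A] = 1/[A]₀ + k·t = 1/0.885 + (0.454)·(5) = 1.1299 + 2.2700 = 3.3999
[A] = 1/3.3999 = 0.2941 M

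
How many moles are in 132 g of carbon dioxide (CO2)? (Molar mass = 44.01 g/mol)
Moles = 132 g ÷ 44.01 g/mol = 2.999 mol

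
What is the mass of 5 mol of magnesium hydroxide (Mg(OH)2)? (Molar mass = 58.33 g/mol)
Mass = 5 mol × 58.33 g/mol = 291.6 g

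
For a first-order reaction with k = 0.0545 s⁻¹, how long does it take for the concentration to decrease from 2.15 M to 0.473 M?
27.78 s

From ln[A] = ln[A]₀ - k·t: t = ln([A]₀/[A])/k = ln(2.15/0.473)/0.0545 = ln(4.5455)/0.0545 = 1.5141/0.0545 = 27.78 s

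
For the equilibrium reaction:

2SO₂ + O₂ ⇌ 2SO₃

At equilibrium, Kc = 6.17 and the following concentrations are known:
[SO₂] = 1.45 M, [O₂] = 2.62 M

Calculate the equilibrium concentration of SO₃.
[SO₃] = 5.8299 M

Kc = ([SO₃]^2) / ([SO₂]^2 × [O₂]) = 6.17
[SO₃]^2 = Kc · (reactant terms)/(other product terms) = 6.17 · 5.5086 / 1 = 33.988
[SO₃] = (33.988)^(1/2) = 5.8299 M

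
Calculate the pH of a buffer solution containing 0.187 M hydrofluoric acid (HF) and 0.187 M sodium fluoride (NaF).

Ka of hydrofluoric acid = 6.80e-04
pH = 3.17

pKa = -log(6.80e-04) = 3.17. pH = pKa + log([A⁻]/[HA]) = 3.17 + log(0.187/0.187)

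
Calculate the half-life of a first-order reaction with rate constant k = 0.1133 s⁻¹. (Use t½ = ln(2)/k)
6.12 s

t½ = ln(2)/k = 0.6931/0.1133 = 6.12 s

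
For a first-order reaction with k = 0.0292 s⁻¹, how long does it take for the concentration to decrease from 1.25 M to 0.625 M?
23.74 s

From ln[A] = ln[A]₀ - k·t: t = ln([A]₀/[A])/k = ln(1.25/0.625)/0.0292 = ln(2.0000)/0.0292 = 0.6931/0.0292 = 23.74 s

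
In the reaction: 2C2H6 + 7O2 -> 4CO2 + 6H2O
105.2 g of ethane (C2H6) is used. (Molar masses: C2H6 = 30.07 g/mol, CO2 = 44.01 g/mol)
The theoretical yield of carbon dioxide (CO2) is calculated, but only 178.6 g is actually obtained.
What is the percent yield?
Moles of C2H6 = 105.2 g ÷ 30.07 g/mol = 3.4985 mol
Mole ratio: 4 mol CO2 / 2 mol C2H6
Moles of CO2 = 3.4985 × (4/2) = 6.99701 mol
Theoretical yield = 6.99701 mol × 44.01 g/mol = 307.94 g
Actual yield = 178.6 g
Percent yield = (178.6 / 307.94) × 100% = 58.0%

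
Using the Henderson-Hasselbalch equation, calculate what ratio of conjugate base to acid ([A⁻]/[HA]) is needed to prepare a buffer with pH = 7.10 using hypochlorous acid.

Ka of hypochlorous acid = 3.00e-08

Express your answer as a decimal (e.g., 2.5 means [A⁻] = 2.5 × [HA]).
[A⁻]/[HA] = 0.378

pKa = −log(3.00e-08) = 7.5229. pH = pKa + log([A⁻]/[HA]). 7.10 = 7.5229 + log(ratio). log(ratio) = 7.10 − 7.5229 = -0.4229. ratio = 10^(-0.4229) = 0.378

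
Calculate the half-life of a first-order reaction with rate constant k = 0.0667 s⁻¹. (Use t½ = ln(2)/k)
10.39 s

t½ = ln(2)/k = 0.6931/0.0667 = 10.39 s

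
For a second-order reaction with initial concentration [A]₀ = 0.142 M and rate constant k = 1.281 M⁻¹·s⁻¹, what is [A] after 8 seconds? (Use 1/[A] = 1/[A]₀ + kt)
0.0578 M

1/[A] = 1/[A]₀ + k·t = 1/0.142 + (1.281)·(8) = 7.0423 + 10.2480 = 17.2903
[A] = 1/17.2903 = 0.0578 M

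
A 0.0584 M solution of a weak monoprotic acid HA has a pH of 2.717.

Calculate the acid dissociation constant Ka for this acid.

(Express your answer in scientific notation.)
K_a = 6.52e-05

[H⁺] = 10^(−pH) = 10^(−2.717) = 1.919e-03 M. For HA ⇌ H⁺ + A⁻, Ka = x²/(C − x) = (1.919e-03)²/(0.0584 − 1.919e-03) = 6.52e-05.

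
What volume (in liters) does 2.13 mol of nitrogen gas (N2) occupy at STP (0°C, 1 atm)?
At STP, 1 mol of gas occupies 22.4 L
Volume = 2.13 mol × 22.4 L/mol = 47.71 L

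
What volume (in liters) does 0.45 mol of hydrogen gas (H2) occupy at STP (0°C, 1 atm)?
At STP, 1 mol of gas occupies 22.4 L
Volume = 0.45 mol × 22.4 L/mol = 10.08 L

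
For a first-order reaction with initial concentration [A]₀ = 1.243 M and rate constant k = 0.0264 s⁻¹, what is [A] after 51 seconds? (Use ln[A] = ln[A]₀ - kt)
0.3234 M

ln[A] = ln[A]₀ - k·t = ln(1.243) - (0.0264)·(51) = 0.2175 - 1.3464 = -1.1289
[A] = e^(-1.1289) = 0.3234 M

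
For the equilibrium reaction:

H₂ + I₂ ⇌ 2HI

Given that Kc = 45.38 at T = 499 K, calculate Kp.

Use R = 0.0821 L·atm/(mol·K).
K_p = 45.3800

Δn = (moles gaseous products) − (moles gaseous reactants) = 0
T = 499 K; RT = 0.0821 × 499 = 40.9679
Kp = Kc·(RT)^Δn = 45.38 × (40.9679)^0 = 45.38 × 1 = 45.3800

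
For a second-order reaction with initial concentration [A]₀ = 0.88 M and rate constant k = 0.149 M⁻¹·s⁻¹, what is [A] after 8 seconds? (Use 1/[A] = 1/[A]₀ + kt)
0.4295 M

1/[A] = 1/[A]₀ + k·t = 1/0.88 + (0.149)·(8) = 1.1364 + 1.1920 = 2.3284
[A] = 1/2.3284 = 0.4295 M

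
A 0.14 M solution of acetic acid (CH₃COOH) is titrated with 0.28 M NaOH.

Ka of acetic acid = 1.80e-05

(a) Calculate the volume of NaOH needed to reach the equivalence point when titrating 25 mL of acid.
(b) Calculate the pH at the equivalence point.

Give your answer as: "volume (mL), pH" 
V = 12.5 mL, pH = 8.86

(a) At equivalence: moles acid = moles base.
moles acid = 0.14 × 0.025 = 0.0035 mol; V_NaOH = 0.0035/0.28 = 0.0125 L = 12.5 mL.
(b) At equivalence, all acid → conjugate base A⁻ at [A⁻] = 0.0035/0.0375 = 0.09333 M.
Kb = Kw/Ka = 1.0e-14/1.80e-05 = 5.556e-10; [OH⁻] = √(Kb·[A⁻]) = 7.201e-06; pOH = 5.14; pH = 14 − pOH = 8.86.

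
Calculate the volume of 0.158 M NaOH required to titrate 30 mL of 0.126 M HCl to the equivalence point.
V_{base} = 23.9 mL

At equivalence: moles acid = moles base.
moles HCl = 0.126 M × 0.03 L = 0.00378 mol
V_NaOH = 0.00378 mol ÷ 0.158 M = 0.02392 L = 23.9 mL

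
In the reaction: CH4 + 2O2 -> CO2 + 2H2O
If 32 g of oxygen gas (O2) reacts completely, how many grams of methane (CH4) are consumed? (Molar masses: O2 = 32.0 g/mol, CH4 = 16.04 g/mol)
Moles of O2 = 32 g ÷ 32.0 g/mol = 1 mol
Mole ratio: 1 mol CH4 / 2 mol O2
Moles of CH4 = 1 × (1/2) = 0.5 mol
Mass of CH4 = 0.5 mol × 16.04 g/mol = 8.02 g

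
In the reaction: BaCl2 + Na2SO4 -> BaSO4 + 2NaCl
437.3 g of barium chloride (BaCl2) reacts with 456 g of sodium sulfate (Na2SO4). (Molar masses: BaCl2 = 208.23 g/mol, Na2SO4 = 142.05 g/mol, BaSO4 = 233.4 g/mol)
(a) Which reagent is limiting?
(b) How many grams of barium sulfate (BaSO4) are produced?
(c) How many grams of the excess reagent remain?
(a) BaCl2, (b) 490.2 g, (c) 157.7 g

Moles of BaCl2 = 437.3 g ÷ 208.23 g/mol = 2.10008 mol
Moles of Na2SO4 = 456 g ÷ 142.05 g/mol = 3.21014 mol
Moles ÷ coefficient: BaCl2: 2.10008/1 = 2.1, Na2SO4: 3.21014/1 = 3.21
(a) BaCl2 has the smaller value, so BaCl2 is the limiting reagent.
(b) Moles of BaSO4 = 2.10008 mol BaCl2 × (1/1) = 2.10008 mol; mass = 2.10008 mol × 233.4 g/mol = 490.2 g
(c) Na2SO4 consumed = 2.10008 × (1/1) = 2.10008 mol; remaining = 3.21014 − 2.10008 = 1.11006 mol; mass = 1.11006 mol × 142.05 g/mol = 157.7 g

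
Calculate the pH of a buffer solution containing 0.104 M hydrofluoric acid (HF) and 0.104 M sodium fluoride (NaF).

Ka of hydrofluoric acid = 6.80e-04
pH = 3.17

pKa = -log(6.80e-04) = 3.17. pH = pKa + log([A⁻]/[HA]) = 3.17 + log(0.104/0.104)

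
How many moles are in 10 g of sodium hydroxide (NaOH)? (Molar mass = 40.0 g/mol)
Moles = 10 g ÷ 40.0 g/mol = 0.25 mol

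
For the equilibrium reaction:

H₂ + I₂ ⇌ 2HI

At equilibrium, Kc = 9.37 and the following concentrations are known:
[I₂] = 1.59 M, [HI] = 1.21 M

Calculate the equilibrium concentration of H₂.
[H₂] = 0.0983 M

Kc = ([HI]^2) / ([H₂] × [I₂]) = 9.37
[H₂]^1 = (product terms)/(Kc · other reactant terms) = 1.4641 / (9.37 · 1.59) = 0.098273
[H₂] = 0.0983 M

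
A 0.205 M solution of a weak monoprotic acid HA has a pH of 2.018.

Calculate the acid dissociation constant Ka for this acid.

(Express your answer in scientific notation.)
K_a = 4.71e-04

[H⁺] = 10^(−pH) = 10^(−2.018) = 9.594e-03 M. For HA ⇌ H⁺ + A⁻, Ka = x²/(C − x) = (9.594e-03)²/(0.205 − 9.594e-03) = 4.71e-04.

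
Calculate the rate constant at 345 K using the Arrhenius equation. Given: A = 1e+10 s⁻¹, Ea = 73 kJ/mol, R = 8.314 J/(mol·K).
8.85e-02 s⁻¹

k = A·exp(-Ea/(R·T)) = 1e+10·exp(-73000/(8.314·345)) = 1e+10·exp(-25.4503) = 1e+10·8.8523e-12 = 8.85e-02 s⁻¹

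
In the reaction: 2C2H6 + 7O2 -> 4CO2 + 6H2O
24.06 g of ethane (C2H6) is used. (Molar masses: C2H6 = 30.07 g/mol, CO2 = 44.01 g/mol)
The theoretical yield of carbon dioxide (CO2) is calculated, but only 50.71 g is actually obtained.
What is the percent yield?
Moles of C2H6 = 24.06 g ÷ 30.07 g/mol = 0.800133 mol
Mole ratio: 4 mol CO2 / 2 mol C2H6
Moles of CO2 = 0.800133 × (4/2) = 1.60027 mol
Theoretical yield = 1.60027 mol × 44.01 g/mol = 70.428 g
Actual yield = 50.71 g
Percent yield = (50.71 / 70.428) × 100% = 72.0%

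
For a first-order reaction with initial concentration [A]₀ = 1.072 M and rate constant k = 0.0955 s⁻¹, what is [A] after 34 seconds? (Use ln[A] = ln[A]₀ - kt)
0.0417 M

ln[A] = ln[A]₀ - k·t = ln(1.072) - (0.0955)·(34) = 0.0695 - 3.2470 = -3.1775
[A] = e^(-3.1775) = 0.0417 M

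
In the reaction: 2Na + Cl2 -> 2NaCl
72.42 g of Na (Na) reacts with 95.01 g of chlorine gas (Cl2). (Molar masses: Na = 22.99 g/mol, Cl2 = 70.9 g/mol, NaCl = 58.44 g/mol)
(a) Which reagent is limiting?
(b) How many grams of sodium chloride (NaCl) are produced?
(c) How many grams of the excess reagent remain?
(a) Cl2, (b) 156.6 g, (c) 10.8 g

Moles of Na = 72.42 g ÷ 22.99 g/mol = 3.15007 mol
Moles of Cl2 = 95.01 g ÷ 70.9 g/mol = 1.34006 mol
Moles ÷ coefficient: Na: 3.15007/2 = 1.575, Cl2: 1.34006/1 = 1.34
(a) Cl2 has the smaller value, so Cl2 is the limiting reagent.
(b) Moles of NaCl = 1.34006 mol Cl2 × (2/1) = 2.68011 mol; mass = 2.68011 mol × 58.44 g/mol = 156.6 g
(c) Na consumed = 1.34006 × (2/1) = 2.68011 mol; remaining = 3.15007 − 2.68011 = 0.469952 mol; mass = 0.469952 mol × 22.99 g/mol = 10.8 g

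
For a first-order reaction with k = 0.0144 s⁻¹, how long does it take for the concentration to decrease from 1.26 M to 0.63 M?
48.14 s

From ln[A] = ln[A]₀ - k·t: t = ln([A]₀/[A])/k = ln(1.26/0.63)/0.0144 = ln(2.0000)/0.0144 = 0.6931/0.0144 = 48.14 s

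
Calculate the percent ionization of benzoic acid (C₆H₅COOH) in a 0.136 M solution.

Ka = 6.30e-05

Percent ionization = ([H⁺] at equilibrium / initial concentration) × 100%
Percent ionization = 2.13%

Let x = [H⁺]. Ka = x²/(C - x) ⇒ x² + (6.30e-05)x - (6.30e-05)(0.136) = 0. x = 2.8958e-03. Percent = (2.8958e-03/0.136) × 100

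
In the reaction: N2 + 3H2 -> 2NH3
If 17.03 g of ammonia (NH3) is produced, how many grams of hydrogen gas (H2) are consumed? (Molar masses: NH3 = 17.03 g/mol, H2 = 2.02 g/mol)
Moles of NH3 = 17.03 g ÷ 17.03 g/mol = 1 mol
Mole ratio: 3 mol H2 / 2 mol NH3
Moles of H2 = 1 × (3/2) = 1.5 mol
Mass of H2 = 1.5 mol × 2.02 g/mol = 3.03 g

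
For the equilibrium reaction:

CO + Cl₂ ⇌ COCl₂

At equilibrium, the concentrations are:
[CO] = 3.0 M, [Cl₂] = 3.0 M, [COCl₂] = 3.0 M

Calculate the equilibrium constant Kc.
K_c = 0.3333

Kc = ([COCl₂]) / ([CO] × [Cl₂])
   = ((3.0)) / ((3.0)·(3.0))
   = 3 / 9 = 0.3333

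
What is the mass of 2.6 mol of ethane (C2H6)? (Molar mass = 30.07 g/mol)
Mass = 2.6 mol × 30.07 g/mol = 78.18 g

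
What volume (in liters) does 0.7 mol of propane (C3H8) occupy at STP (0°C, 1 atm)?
At STP, 1 mol of gas occupies 22.4 L
Volume = 0.7 mol × 22.4 L/mol = 15.68 L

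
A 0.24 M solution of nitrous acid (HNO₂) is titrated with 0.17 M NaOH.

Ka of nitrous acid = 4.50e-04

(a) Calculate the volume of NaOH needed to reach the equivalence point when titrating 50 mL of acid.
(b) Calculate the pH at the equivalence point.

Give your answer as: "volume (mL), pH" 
V = 70.6 mL, pH = 8.17

(a) At equivalence: moles acid = moles base.
moles acid = 0.24 × 0.05 = 0.012 mol; V_NaOH = 0.012/0.17 = 0.07059 L = 70.6 mL.
(b) At equivalence, all acid → conjugate base A⁻ at [A⁻] = 0.012/0.1206 = 0.09951 M.
Kb = Kw/Ka = 1.0e-14/4.50e-04 = 2.222e-11; [OH⁻] = √(Kb·[A⁻]) = 1.487e-06; pOH = 5.83; pH = 14 − pOH = 8.17.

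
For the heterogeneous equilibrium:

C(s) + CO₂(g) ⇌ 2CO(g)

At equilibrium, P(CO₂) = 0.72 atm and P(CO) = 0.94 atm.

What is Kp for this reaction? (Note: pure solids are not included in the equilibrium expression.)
K_p = 1.227

Solid C is excluded.
Kp = P(CO)²/P(CO₂) = (0.94)²/0.72 = 0.8836/0.72 = 1.227.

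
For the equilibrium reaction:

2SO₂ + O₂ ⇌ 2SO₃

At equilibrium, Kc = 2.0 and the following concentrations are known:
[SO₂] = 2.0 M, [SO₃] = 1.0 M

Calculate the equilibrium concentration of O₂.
[O₂] = 0.1250 M

Kc = ([SO₃]^2) / ([SO₂]^2 × [O₂]) = 2.0
[O₂]^1 = (product terms)/(Kc · other reactant terms) = 1 / (2.0 · 4) = 0.125
[O₂] = 0.1250 M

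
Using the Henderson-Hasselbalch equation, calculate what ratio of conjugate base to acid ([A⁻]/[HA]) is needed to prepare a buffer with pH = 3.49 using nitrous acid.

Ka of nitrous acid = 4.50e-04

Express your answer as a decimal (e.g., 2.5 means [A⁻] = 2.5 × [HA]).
[A⁻]/[HA] = 1.391

pKa = −log(4.50e-04) = 3.3468. pH = pKa + log([A⁻]/[HA]). 3.49 = 3.3468 + log(ratio). log(ratio) = 3.49 − 3.3468 = 0.1432. ratio = 10^(0.1432) = 1.391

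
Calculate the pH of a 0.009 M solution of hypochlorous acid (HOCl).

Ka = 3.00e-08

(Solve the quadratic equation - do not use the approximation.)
pH = 4.78

x² + Ka×x - Ka×C = 0. Using quadratic formula: [H⁺] = 1.6417e-05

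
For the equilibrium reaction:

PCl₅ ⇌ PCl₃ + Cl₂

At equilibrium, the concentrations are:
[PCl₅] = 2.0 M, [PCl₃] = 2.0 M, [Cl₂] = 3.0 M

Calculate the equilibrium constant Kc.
K_c = 3.0000

Kc = ([PCl₃] × [Cl₂]) / ([PCl₅])
   = ((2.0)·(3.0)) / ((2.0))
   = 6 / 2 = 3.0000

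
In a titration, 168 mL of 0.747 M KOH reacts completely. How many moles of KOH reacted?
Moles = Molarity × Volume (L)
Moles = 0.747 M × 0.168 L = 0.1255 mol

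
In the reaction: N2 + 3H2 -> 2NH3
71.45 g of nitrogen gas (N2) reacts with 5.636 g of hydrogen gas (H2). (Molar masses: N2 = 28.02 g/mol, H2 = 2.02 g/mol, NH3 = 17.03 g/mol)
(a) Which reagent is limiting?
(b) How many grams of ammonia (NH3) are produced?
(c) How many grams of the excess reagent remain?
(a) H2, (b) 31.68 g, (c) 45.39 g

Moles of N2 = 71.45 g ÷ 28.02 g/mol = 2.54996 mol
Moles of H2 = 5.636 g ÷ 2.02 g/mol = 2.7901 mol
Moles ÷ coefficient: N2: 2.54996/1 = 2.55, H2: 2.7901/3 = 0.93
(a) H2 has the smaller value, so H2 is the limiting reagent.
(b) Moles of NH3 = 2.7901 mol H2 × (2/3) = 1.86007 mol; mass = 1.86007 mol × 17.03 g/mol = 31.68 g
(c) N2 consumed = 2.7901 × (1/3) = 0.930033 mol; remaining = 2.54996 − 0.930033 = 1.61993 mol; mass = 1.61993 mol × 28.02 g/mol = 45.39 g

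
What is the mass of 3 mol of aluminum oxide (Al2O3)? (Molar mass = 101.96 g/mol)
Mass = 3 mol × 101.96 g/mol = 305.9 g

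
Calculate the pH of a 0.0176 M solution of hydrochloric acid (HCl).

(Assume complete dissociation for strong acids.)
pH = 1.75

[H⁺] = 0.0176 M for strong acid. pH = -log[H⁺] = -log(0.0176)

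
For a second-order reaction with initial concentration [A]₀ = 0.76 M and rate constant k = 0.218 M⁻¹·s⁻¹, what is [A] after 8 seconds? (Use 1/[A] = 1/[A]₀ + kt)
0.3268 M

1/[A] = 1/[A]₀ + k·t = 1/0.76 + (0.218)·(8) = 1.3158 + 1.7440 = 3.0598
[A] = 1/3.0598 = 0.3268 M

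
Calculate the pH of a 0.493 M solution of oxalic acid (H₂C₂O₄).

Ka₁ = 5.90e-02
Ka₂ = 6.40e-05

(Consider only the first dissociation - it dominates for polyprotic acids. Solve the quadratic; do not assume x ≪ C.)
pH = 0.84

x² + Ka₁·x − Ka₁·C = 0 with Ka₁ = 5.90e-02, C = 0.493.
x = (−Ka₁ + √(Ka₁² + 4·Ka₁·C))/2 = 1.4358e-01 M, so pH = 0.84.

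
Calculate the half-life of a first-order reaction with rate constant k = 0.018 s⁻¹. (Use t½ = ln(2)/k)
38.51 s

t½ = ln(2)/k = 0.6931/0.018 = 38.51 s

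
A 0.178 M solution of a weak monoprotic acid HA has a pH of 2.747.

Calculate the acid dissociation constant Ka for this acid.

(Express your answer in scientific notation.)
K_a = 1.82e-05

[H⁺] = 10^(−pH) = 10^(−2.747) = 1.791e-03 M. For HA ⇌ H⁺ + A⁻, Ka = x²/(C − x) = (1.791e-03)²/(0.178 − 1.791e-03) = 1.82e-05.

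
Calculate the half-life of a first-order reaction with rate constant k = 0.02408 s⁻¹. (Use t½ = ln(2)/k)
28.79 s

t½ = ln(2)/k = 0.6931/0.02408 = 28.79 s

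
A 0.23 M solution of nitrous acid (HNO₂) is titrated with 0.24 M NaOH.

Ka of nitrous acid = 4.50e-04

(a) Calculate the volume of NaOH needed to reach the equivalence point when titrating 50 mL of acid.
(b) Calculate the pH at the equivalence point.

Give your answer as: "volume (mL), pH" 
V = 47.9 mL, pH = 8.21

(a) At equivalence: moles acid = moles base.
moles acid = 0.23 × 0.05 = 0.0115 mol; V_NaOH = 0.0115/0.24 = 0.04792 L = 47.9 mL.
(b) At equivalence, all acid → conjugate base A⁻ at [A⁻] = 0.0115/0.09792 = 0.1174 M.
Kb = Kw/Ka = 1.0e-14/4.50e-04 = 2.222e-11; [OH⁻] = √(Kb·[A⁻]) = 1.616e-06; pOH = 5.79; pH = 14 − pOH = 8.21.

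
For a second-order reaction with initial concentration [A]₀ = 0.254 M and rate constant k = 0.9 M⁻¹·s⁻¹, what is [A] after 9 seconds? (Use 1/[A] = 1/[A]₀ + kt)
0.0831 M

1/[A] = 1/[A]₀ + k·t = 1/0.254 + (0.9)·(9) = 3.9370 + 8.1000 = 12.0370
[A] = 1/12.0370 = 0.0831 M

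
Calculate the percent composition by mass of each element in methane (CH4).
C: 74.88%, H: 25.14%

Molar mass of CH4 = 16.04 g/mol
% C = (1 × 12.01) / 16.04 × 100% = 12.01 / 16.04 × 100% = 74.88%
% H = (4 × 1.008) / 16.04 × 100% = 4.032 / 16.04 × 100% = 25.14%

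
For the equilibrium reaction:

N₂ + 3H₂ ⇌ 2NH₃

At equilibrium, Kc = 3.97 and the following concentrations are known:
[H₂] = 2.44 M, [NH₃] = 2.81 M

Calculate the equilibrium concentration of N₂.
[N₂] = 0.1369 M

Kc = ([NH₃]^2) / ([N₂] × [H₂]^3) = 3.97
[N₂]^1 = (product terms)/(Kc · other reactant terms) = 7.8961 / (3.97 · 14.527) = 0.13692
[N₂] = 0.1369 M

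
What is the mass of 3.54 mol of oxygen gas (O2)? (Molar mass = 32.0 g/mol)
Mass = 3.54 mol × 32.0 g/mol = 113.3 g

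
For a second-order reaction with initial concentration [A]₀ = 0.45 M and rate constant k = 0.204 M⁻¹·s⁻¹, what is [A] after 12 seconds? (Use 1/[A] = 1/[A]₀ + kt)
0.2141 M

1/[A] = 1/[A]₀ + k·t = 1/0.45 + (0.204)·(12) = 2.2222 + 2.4480 = 4.6702
[A] = 1/4.6702 = 0.2141 M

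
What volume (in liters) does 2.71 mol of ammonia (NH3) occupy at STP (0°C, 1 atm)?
At STP, 1 mol of gas occupies 22.4 L
Volume = 2.71 mol × 22.4 L/mol = 60.70 L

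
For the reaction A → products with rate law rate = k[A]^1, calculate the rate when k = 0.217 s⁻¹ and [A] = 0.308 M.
0.06684 M/s

rate = k·[A]^1 = 0.217·(0.308)^1 = 0.217·0.308 = 0.06684 M/s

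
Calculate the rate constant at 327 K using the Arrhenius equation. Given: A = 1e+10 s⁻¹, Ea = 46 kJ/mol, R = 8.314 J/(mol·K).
4.48e+02 s⁻¹

k = A·exp(-Ea/(R·T)) = 1e+10·exp(-46000/(8.314·327)) = 1e+10·exp(-16.9200) = 1e+10·4.4848e-08 = 4.48e+02 s⁻¹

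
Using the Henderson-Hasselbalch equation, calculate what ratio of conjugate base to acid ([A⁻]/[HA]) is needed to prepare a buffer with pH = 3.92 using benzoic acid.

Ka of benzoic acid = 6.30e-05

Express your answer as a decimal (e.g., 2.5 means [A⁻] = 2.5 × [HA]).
[A⁻]/[HA] = 0.524

pKa = −log(6.30e-05) = 4.2007. pH = pKa + log([A⁻]/[HA]). 3.92 = 4.2007 + log(ratio). log(ratio) = 3.92 − 4.2007 = -0.2807. ratio = 10^(-0.2807) = 0.524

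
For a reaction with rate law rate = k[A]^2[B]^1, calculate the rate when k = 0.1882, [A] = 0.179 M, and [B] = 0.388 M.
0.00234 M/s

rate = k·[A]^2·[B]^1 = 0.1882·(0.179)^2·(0.388)^1 = 0.1882·0.032041·0.388 = 0.00234 M/s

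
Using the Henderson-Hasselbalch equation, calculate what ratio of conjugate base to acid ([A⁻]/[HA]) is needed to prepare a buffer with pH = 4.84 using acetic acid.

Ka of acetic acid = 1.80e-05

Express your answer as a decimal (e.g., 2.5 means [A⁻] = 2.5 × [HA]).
[A⁻]/[HA] = 1.245

pKa = −log(1.80e-05) = 4.7447. pH = pKa + log([A⁻]/[HA]). 4.84 = 4.7447 + log(ratio). log(ratio) = 4.84 − 4.7447 = 0.0953. ratio = 10^(0.0953) = 1.245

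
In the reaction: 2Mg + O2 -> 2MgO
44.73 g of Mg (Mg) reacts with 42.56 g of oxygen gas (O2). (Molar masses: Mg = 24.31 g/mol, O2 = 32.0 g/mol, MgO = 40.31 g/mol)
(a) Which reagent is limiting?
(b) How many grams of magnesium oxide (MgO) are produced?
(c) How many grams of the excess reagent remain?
(a) Mg, (b) 74.17 g, (c) 13.12 g

Moles of Mg = 44.73 g ÷ 24.31 g/mol = 1.83998 mol
Moles of O2 = 42.56 g ÷ 32.0 g/mol = 1.33 mol
Moles ÷ coefficient: Mg: 1.83998/2 = 0.92, O2: 1.33/1 = 1.33
(a) Mg has the smaller value, so Mg is the limiting reagent.
(b) Moles of MgO = 1.83998 mol Mg × (2/2) = 1.83998 mol; mass = 1.83998 mol × 40.31 g/mol = 74.17 g
(c) O2 consumed = 1.83998 × (1/2) = 0.919992 mol; remaining = 1.33 − 0.919992 = 0.410008 mol; mass = 0.410008 mol × 32.0 g/mol = 13.12 g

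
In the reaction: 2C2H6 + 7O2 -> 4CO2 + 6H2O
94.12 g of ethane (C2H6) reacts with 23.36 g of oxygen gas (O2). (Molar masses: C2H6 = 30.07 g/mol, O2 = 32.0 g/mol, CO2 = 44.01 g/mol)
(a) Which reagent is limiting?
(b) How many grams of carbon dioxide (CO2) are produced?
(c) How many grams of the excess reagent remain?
(a) O2, (b) 18.36 g, (c) 87.85 g

Moles of C2H6 = 94.12 g ÷ 30.07 g/mol = 3.13003 mol
Moles of O2 = 23.36 g ÷ 32.0 g/mol = 0.73 mol
Moles ÷ coefficient: C2H6: 3.13003/2 = 1.565, O2: 0.73/7 = 0.1043
(a) O2 has the smaller value, so O2 is the limiting reagent.
(b) Moles of CO2 = 0.73 mol O2 × (4/7) = 0.417143 mol; mass = 0.417143 mol × 44.01 g/mol = 18.36 g
(c) C2H6 consumed = 0.73 × (2/7) = 0.208571 mol; remaining = 3.13003 − 0.208571 = 2.92146 mol; mass = 2.92146 mol × 30.07 g/mol = 87.85 g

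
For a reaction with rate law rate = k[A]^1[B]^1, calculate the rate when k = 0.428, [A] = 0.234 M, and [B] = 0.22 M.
0.02203 M/s

rate = k·[A]^1·[B]^1 = 0.428·(0.234)^1·(0.22)^1 = 0.428·0.234·0.22 = 0.02203 M/s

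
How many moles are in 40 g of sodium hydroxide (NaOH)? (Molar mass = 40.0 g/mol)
Moles = 40 g ÷ 40.0 g/mol = 1 mol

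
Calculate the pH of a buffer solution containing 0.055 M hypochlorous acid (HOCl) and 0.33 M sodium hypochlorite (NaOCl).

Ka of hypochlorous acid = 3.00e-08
pH = 8.30

pKa = -log(3.00e-08) = 7.52. pH = pKa + log([A⁻]/[HA]) = 7.52 + log(0.33/0.055)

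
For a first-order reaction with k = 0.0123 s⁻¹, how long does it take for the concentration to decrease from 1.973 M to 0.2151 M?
180.18 s

From ln[A] = ln[A]₀ - k·t: t = ln([A]₀/[A])/k = ln(1.973/0.2151)/0.0123 = ln(9.1725)/0.0123 = 2.2162/0.0123 = 180.18 s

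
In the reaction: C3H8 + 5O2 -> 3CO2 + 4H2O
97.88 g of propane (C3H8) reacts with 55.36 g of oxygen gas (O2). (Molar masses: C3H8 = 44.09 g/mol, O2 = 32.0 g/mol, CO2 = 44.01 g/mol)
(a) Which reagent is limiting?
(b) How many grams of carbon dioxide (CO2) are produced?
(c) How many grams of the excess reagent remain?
(a) O2, (b) 45.68 g, (c) 82.62 g

Moles of C3H8 = 97.88 g ÷ 44.09 g/mol = 2.22 mol
Moles of O2 = 55.36 g ÷ 32.0 g/mol = 1.73 mol
Moles ÷ coefficient: C3H8: 2.22/1 = 2.22, O2: 1.73/5 = 0.346
(a) O2 has the smaller value, so O2 is the limiting reagent.
(b) Moles of CO2 = 1.73 mol O2 × (3/5) = 1.038 mol; mass = 1.038 mol × 44.01 g/mol = 45.68 g
(c) C3H8 consumed = 1.73 × (1/5) = 0.346 mol; remaining = 2.22 − 0.346 = 1.874 mol; mass = 1.874 mol × 44.09 g/mol = 82.62 g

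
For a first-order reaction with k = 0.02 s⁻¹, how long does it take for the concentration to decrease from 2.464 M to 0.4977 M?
79.98 s

From ln[A] = ln[A]₀ - k·t: t = ln([A]₀/[A])/k = ln(2.464/0.4977)/0.02 = ln(4.9508)/0.02 = 1.5995/0.02 = 79.98 s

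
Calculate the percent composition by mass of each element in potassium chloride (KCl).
K: 52.45%, Cl: 47.55%

Molar mass of KCl = 74.55 g/mol
% K = (1 × 39.1) / 74.55 × 100% = 39.1 / 74.55 × 100% = 52.45%
% Cl = (1 × 35.45) / 74.55 × 100% = 35.45 / 74.55 × 100% = 47.55%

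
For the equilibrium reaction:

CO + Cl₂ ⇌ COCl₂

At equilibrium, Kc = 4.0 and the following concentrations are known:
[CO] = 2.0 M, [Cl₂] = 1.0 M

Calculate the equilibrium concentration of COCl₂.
[COCl₂] = 8.0000 M

Kc = ([COCl₂]) / ([CO] × [Cl₂]) = 4.0
[COCl₂]^1 = Kc · (reactant terms)/(other product terms) = 4.0 · 2 / 1 = 8
[COCl₂] = 8.0000 M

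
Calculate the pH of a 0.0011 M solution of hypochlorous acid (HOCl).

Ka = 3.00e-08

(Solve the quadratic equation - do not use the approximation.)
pH = 5.24

x² + Ka×x - Ka×C = 0. Using quadratic formula: [H⁺] = 5.7296e-06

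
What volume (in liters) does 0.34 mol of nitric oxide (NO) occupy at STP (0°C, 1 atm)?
At STP, 1 mol of gas occupies 22.4 L
Volume = 0.34 mol × 22.4 L/mol = 7.62 L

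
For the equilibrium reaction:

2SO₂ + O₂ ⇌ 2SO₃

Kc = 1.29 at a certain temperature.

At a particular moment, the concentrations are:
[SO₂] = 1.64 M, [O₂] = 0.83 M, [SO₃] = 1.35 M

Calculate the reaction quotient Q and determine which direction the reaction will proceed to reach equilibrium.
Q = 0.816, Q < K, reaction proceeds forward (toward products)

Q = ([SO₃]^2) / ([SO₂]^2 × [O₂])
  = ((1.35)^2) / ((1.64)^2·(0.83)) = 1.8225/2.2324 = 0.8164
Since Q = 0.8164 < Kc = 1.29, the reaction proceeds forward (toward products) to reach equilibrium.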